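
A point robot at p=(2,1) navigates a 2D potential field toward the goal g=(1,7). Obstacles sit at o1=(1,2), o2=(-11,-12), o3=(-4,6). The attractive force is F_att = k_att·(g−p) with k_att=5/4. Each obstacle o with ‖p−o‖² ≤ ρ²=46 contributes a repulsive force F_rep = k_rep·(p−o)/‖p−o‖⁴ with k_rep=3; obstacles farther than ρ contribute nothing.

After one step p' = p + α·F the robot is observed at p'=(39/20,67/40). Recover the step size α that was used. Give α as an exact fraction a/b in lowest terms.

F_att = 5/4·(g−p) = 5/4·(-1,6) = (-1.2500,7.5000)
o1: d²=2 ≤ ρ²=46; F_rep = 3·(1,-1)/2² = (0.7500,-0.7500)
o2: d²=338 > ρ²=46 → inactive
o3: d²=61 > ρ²=46 → inactive
F = F_att + ΣF_rep = (-0.5000,6.7500)
Δp = p'−p = (-0.0500,0.6750); α = Δx/Fx = (-1/20) / (-1/2) = 1/10
check: Δy/Fy = (27/40) / (27/4) = 1/10 ✓

α = 1/10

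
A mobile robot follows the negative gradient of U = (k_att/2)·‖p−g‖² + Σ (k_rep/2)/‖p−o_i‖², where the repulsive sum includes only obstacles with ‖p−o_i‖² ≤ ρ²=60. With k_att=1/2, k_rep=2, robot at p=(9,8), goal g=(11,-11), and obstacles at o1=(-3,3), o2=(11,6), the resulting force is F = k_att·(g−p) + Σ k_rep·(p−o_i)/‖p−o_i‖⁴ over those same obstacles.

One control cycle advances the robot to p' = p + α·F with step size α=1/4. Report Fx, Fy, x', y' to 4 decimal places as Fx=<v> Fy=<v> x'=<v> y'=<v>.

Fx=0.9375 Fy=-9.4375 x'=9.2344 y'=5.6406

F_att = 1/2·(g−p) = 1/2·(2,-19) = (1.0000,-9.5000)
o1: d²=169 > ρ²=60 → inactive
o2: d²=8 ≤ ρ²=60; F_rep = 2·(-2,2)/8² = (-0.0625,0.0625)
F = F_att + ΣF_rep = (0.9375,-9.4375)
p' = p + 1/4·F = (9.2344,5.6406)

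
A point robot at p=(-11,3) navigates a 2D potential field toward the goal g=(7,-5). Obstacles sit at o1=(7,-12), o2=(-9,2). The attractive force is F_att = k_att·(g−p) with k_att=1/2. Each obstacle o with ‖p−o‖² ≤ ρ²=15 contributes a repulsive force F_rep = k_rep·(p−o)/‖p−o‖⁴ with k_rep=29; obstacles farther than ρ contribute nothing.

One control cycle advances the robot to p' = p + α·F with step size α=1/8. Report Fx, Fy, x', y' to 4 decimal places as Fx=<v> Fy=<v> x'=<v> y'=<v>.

Fx=6.6800 Fy=-2.8400 x'=-10.1650 y'=2.6450

F_att = 1/2·(g−p) = 1/2·(18,-8) = (9.0000,-4.0000)
o1: d²=549 > ρ²=15 → inactive
o2: d²=5 ≤ ρ²=15; F_rep = 29·(-2,1)/5² = (-2.3200,1.1600)
F = F_att + ΣF_rep = (6.6800,-2.8400)
p' = p + 1/8·F = (-10.1650,2.6450)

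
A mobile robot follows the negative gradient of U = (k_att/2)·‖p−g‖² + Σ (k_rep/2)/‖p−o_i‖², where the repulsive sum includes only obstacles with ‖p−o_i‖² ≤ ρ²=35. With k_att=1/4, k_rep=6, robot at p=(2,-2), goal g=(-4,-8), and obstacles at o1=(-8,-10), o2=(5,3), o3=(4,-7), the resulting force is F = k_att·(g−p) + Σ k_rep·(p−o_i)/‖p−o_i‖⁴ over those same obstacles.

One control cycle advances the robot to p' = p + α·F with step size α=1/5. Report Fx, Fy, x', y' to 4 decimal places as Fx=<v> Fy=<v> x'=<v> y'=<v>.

F_att = 1/4·(g−p) = 1/4·(-6,-6) = (-1.5000,-1.5000)
o1: d²=164 > ρ²=35 → inactive
o2: d²=34 ≤ ρ²=35; F_rep = 6·(-3,-5)/34² = (-0.0156,-0.0260)
o3: d²=29 ≤ ρ²=35; F_rep = 6·(-2,5)/29² = (-0.0143,0.0357)
F = F_att + ΣF_rep = (-1.5298,-1.4903)
p' = p + 1/5·F = (1.6940,-2.2981)

Fx=-1.5298 Fy=-1.4903 x'=1.6940 y'=-2.2981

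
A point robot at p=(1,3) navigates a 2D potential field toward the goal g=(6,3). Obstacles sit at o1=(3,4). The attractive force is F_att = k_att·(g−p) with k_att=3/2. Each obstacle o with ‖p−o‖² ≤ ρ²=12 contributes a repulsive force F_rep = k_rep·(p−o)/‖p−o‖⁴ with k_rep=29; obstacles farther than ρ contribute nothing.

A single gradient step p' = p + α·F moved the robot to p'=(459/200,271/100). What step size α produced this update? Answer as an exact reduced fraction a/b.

F_att = 3/2·(g−p) = 3/2·(5,0) = (7.5000,0.0000)
o1: d²=5 ≤ ρ²=12; F_rep = 29·(-2,-1)/5² = (-2.3200,-1.1600)
F = F_att + ΣF_rep = (5.1800,-1.1600)
Δp = p'−p = (1.2950,-0.2900); α = Δx/Fx = (259/200) / (259/50) = 1/4
check: Δy/Fy = (-29/100) / (-29/25) = 1/4 ✓

α = 1/4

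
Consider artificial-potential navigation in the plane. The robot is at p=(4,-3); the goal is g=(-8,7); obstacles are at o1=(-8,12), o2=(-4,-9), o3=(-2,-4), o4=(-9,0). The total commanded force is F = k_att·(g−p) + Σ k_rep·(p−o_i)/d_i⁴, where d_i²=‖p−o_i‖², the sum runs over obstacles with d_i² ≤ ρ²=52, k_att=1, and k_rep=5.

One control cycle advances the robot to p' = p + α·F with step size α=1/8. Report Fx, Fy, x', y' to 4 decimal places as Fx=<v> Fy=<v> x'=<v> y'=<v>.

F_att = 1·(g−p) = 1·(-12,10) = (-12.0000,10.0000)
o1: d²=369 > ρ²=52 → inactive
o2: d²=100 > ρ²=52 → inactive
o3: d²=37 ≤ ρ²=52; F_rep = 5·(6,1)/37² = (0.0219,0.0037)
o4: d²=178 > ρ²=52 → inactive
F = F_att + ΣF_rep = (-11.9781,10.0037)
p' = p + 1/8·F = (2.5027,-1.7495)

Fx=-11.9781 Fy=10.0037 x'=2.5027 y'=-1.7495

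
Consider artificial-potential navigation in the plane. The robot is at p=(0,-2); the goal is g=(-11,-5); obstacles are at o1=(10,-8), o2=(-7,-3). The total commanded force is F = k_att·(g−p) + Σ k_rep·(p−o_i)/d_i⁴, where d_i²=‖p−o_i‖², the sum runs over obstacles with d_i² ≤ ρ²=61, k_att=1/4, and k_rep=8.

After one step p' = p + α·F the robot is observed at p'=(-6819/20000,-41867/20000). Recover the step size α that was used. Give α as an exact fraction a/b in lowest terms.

α = 1/8

F_att = 1/4·(g−p) = 1/4·(-11,-3) = (-2.7500,-0.7500)
o1: d²=136 > ρ²=61 → inactive
o2: d²=50 ≤ ρ²=61; F_rep = 8·(7,1)/50² = (0.0224,0.0032)
F = F_att + ΣF_rep = (-2.7276,-0.7468)
Δp = p'−p = (-0.3409,-0.0934); α = Δx/Fx = (-6819/20000) / (-6819/2500) = 1/8
check: Δy/Fy = (-1867/20000) / (-1867/2500) = 1/8 ✓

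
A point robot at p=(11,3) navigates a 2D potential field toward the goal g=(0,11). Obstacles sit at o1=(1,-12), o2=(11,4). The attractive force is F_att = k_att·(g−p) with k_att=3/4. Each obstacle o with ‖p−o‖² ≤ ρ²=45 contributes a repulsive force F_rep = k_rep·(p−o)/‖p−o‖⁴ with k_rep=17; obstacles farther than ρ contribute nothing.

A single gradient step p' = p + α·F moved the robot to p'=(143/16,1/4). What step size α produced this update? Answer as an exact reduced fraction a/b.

α = 1/4

F_att = 3/4·(g−p) = 3/4·(-11,8) = (-8.2500,6.0000)
o1: d²=325 > ρ²=45 → inactive
o2: d²=1 ≤ ρ²=45; F_rep = 17·(0,-1)/1² = (0.0000,-17.0000)
F = F_att + ΣF_rep = (-8.2500,-11.0000)
Δp = p'−p = (-2.0625,-2.7500); α = Δx/Fx = (-33/16) / (-33/4) = 1/4
check: Δy/Fy = (-11/4) / (-11) = 1/4 ✓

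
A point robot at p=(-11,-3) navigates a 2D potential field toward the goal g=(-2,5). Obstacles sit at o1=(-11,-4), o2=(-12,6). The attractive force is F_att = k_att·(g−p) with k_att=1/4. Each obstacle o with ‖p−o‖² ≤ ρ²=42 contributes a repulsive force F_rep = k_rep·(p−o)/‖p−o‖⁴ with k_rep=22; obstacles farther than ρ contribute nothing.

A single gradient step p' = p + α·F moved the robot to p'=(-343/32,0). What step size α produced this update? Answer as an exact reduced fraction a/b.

F_att = 1/4·(g−p) = 1/4·(9,8) = (2.2500,2.0000)
o1: d²=1 ≤ ρ²=42; F_rep = 22·(0,1)/1² = (0.0000,22.0000)
o2: d²=82 > ρ²=42 → inactive
F = F_att + ΣF_rep = (2.2500,24.0000)
Δp = p'−p = (0.2812,3.0000); α = Δx/Fx = (9/32) / (9/4) = 1/8
check: Δy/Fy = (3) / (24) = 1/8 ✓

α = 1/8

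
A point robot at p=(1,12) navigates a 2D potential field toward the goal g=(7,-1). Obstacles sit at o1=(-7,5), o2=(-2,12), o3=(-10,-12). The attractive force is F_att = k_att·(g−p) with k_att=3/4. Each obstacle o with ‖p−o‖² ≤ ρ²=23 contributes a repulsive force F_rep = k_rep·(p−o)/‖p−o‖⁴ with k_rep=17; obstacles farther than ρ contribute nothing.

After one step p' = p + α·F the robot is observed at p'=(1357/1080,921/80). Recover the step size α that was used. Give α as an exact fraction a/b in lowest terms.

F_att = 3/4·(g−p) = 3/4·(6,-13) = (4.5000,-9.7500)
o1: d²=113 > ρ²=23 → inactive
o2: d²=9 ≤ ρ²=23; F_rep = 17·(3,0)/9² = (0.6296,0.0000)
o3: d²=697 > ρ²=23 → inactive
F = F_att + ΣF_rep = (5.1296,-9.7500)
Δp = p'−p = (0.2565,-0.4875); α = Δx/Fx = (277/1080) / (277/54) = 1/20
check: Δy/Fy = (-39/80) / (-39/4) = 1/20 ✓

α = 1/20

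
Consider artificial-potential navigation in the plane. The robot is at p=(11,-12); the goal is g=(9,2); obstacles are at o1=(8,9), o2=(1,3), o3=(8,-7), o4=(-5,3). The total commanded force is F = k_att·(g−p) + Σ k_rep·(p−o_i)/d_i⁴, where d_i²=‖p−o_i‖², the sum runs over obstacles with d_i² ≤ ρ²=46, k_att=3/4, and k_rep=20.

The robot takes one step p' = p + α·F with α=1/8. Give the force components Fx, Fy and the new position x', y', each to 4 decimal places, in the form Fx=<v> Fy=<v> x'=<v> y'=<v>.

Fx=-1.4481 Fy=10.4135 x'=10.8190 y'=-10.6983

F_att = 3/4·(g−p) = 3/4·(-2,14) = (-1.5000,10.5000)
o1: d²=450 > ρ²=46 → inactive
o2: d²=325 > ρ²=46 → inactive
o3: d²=34 ≤ ρ²=46; F_rep = 20·(3,-5)/34² = (0.0519,-0.0865)
o4: d²=481 > ρ²=46 → inactive
F = F_att + ΣF_rep = (-1.4481,10.4135)
p' = p + 1/8·F = (10.8190,-10.6983)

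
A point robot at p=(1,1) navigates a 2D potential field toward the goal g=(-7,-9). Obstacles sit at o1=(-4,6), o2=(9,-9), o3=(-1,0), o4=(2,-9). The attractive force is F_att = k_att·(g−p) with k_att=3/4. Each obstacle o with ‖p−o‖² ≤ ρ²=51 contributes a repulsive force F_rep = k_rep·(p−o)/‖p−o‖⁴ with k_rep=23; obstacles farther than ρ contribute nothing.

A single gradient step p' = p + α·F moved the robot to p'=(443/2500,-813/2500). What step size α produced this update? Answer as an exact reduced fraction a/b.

α = 1/5

F_att = 3/4·(g−p) = 3/4·(-8,-10) = (-6.0000,-7.5000)
o1: d²=50 ≤ ρ²=51; F_rep = 23·(5,-5)/50² = (0.0460,-0.0460)
o2: d²=164 > ρ²=51 → inactive
o3: d²=5 ≤ ρ²=51; F_rep = 23·(2,1)/5² = (1.8400,0.9200)
o4: d²=101 > ρ²=51 → inactive
F = F_att + ΣF_rep = (-4.1140,-6.6260)
Δp = p'−p = (-0.8228,-1.3252); α = Δx/Fx = (-2057/2500) / (-2057/500) = 1/5
check: Δy/Fy = (-3313/2500) / (-3313/500) = 1/5 ✓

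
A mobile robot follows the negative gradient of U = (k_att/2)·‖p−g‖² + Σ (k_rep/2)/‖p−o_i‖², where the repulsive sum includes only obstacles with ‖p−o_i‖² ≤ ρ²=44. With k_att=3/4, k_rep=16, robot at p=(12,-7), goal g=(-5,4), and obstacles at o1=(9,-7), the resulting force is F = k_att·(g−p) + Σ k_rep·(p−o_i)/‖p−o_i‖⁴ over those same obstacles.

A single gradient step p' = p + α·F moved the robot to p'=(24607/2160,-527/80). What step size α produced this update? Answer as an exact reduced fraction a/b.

α = 1/20

F_att = 3/4·(g−p) = 3/4·(-17,11) = (-12.7500,8.2500)
o1: d²=9 ≤ ρ²=44; F_rep = 16·(3,0)/9² = (0.5926,0.0000)
F = F_att + ΣF_rep = (-12.1574,8.2500)
Δp = p'−p = (-0.6079,0.4125); α = Δx/Fx = (-1313/2160) / (-1313/108) = 1/20
check: Δy/Fy = (33/80) / (33/4) = 1/20 ✓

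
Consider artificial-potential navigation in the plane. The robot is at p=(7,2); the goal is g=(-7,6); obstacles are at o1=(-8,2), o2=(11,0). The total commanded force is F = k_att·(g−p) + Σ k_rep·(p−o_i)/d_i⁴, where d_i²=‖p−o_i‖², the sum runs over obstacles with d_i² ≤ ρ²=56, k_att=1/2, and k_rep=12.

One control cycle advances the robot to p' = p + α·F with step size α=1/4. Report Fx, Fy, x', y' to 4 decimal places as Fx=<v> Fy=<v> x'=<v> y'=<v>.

Fx=-7.1200 Fy=2.0600 x'=5.2200 y'=2.5150

F_att = 1/2·(g−p) = 1/2·(-14,4) = (-7.0000,2.0000)
o1: d²=225 > ρ²=56 → inactive
o2: d²=20 ≤ ρ²=56; F_rep = 12·(-4,2)/20² = (-0.1200,0.0600)
F = F_att + ΣF_rep = (-7.1200,2.0600)
p' = p + 1/4·F = (5.2200,2.5150)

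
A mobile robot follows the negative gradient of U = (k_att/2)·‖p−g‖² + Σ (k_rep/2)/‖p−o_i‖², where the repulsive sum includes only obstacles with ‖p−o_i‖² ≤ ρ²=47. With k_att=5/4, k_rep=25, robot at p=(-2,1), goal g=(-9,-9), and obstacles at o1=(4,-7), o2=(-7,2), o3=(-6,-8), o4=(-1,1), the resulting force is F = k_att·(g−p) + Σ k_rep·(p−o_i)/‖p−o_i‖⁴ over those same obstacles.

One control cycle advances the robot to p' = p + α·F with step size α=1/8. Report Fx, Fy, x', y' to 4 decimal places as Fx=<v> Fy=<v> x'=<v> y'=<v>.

Fx=-33.5651 Fy=-12.5370 x'=-6.1956 y'=-0.5671

F_att = 5/4·(g−p) = 5/4·(-7,-10) = (-8.7500,-12.5000)
o1: d²=100 > ρ²=47 → inactive
o2: d²=26 ≤ ρ²=47; F_rep = 25·(5,-1)/26² = (0.1849,-0.0370)
o3: d²=97 > ρ²=47 → inactive
o4: d²=1 ≤ ρ²=47; F_rep = 25·(-1,0)/1² = (-25.0000,0.0000)
F = F_att + ΣF_rep = (-33.5651,-12.5370)
p' = p + 1/8·F = (-6.1956,-0.5671)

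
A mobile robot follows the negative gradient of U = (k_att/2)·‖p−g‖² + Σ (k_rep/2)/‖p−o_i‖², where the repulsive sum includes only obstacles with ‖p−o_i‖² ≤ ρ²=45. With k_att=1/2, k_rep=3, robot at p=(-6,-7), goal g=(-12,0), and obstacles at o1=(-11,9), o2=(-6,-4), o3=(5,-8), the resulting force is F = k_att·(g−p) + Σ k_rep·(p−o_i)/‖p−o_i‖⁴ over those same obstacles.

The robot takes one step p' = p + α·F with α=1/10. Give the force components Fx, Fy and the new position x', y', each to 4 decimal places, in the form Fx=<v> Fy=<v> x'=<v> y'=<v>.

F_att = 1/2·(g−p) = 1/2·(-6,7) = (-3.0000,3.5000)
o1: d²=281 > ρ²=45 → inactive
o2: d²=9 ≤ ρ²=45; F_rep = 3·(0,-3)/9² = (0.0000,-0.1111)
o3: d²=122 > ρ²=45 → inactive
F = F_att + ΣF_rep = (-3.0000,3.3889)
p' = p + 1/10·F = (-6.3000,-6.6611)

Fx=-3.0000 Fy=3.3889 x'=-6.3000 y'=-6.6611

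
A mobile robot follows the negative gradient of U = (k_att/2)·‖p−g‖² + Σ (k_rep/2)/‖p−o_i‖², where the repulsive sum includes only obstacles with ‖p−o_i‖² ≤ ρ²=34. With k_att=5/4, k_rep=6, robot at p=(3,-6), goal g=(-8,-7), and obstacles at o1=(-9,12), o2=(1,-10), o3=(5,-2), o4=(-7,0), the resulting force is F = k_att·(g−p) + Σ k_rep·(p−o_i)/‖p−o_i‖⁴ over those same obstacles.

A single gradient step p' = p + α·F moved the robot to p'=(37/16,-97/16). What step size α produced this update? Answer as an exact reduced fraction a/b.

F_att = 5/4·(g−p) = 5/4·(-11,-1) = (-13.7500,-1.2500)
o1: d²=468 > ρ²=34 → inactive
o2: d²=20 ≤ ρ²=34; F_rep = 6·(2,4)/20² = (0.0300,0.0600)
o3: d²=20 ≤ ρ²=34; F_rep = 6·(-2,-4)/20² = (-0.0300,-0.0600)
o4: d²=136 > ρ²=34 → inactive
F = F_att + ΣF_rep = (-13.7500,-1.2500)
Δp = p'−p = (-0.6875,-0.0625); α = Δx/Fx = (-11/16) / (-55/4) = 1/20
check: Δy/Fy = (-1/16) / (-5/4) = 1/20 ✓

α = 1/20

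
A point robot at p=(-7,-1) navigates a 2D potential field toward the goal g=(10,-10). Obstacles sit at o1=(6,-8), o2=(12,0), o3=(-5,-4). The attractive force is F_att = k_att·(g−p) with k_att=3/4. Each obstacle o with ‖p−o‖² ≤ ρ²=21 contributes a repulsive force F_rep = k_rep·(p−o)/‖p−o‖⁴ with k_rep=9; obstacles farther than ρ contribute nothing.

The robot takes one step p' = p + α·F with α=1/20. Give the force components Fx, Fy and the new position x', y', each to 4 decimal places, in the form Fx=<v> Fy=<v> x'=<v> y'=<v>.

F_att = 3/4·(g−p) = 3/4·(17,-9) = (12.7500,-6.7500)
o1: d²=218 > ρ²=21 → inactive
o2: d²=362 > ρ²=21 → inactive
o3: d²=13 ≤ ρ²=21; F_rep = 9·(-2,3)/13² = (-0.1065,0.1598)
F = F_att + ΣF_rep = (12.6435,-6.5902)
p' = p + 1/20·F = (-6.3678,-1.3295)

Fx=12.6435 Fy=-6.5902 x'=-6.3678 y'=-1.3295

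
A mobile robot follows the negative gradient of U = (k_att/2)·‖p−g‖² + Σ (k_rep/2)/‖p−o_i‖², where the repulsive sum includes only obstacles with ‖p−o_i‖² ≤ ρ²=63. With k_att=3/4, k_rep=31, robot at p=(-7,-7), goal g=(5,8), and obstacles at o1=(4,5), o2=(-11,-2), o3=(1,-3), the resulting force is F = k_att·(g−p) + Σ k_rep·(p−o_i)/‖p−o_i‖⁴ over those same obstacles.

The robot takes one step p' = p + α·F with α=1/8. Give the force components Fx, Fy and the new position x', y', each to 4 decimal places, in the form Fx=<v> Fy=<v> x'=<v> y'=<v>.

Fx=9.0738 Fy=11.1578 x'=-5.8658 y'=-5.6053

F_att = 3/4·(g−p) = 3/4·(12,15) = (9.0000,11.2500)
o1: d²=265 > ρ²=63 → inactive
o2: d²=41 ≤ ρ²=63; F_rep = 31·(4,-5)/41² = (0.0738,-0.0922)
o3: d²=80 > ρ²=63 → inactive
F = F_att + ΣF_rep = (9.0738,11.1578)
p' = p + 1/8·F = (-5.8658,-5.6053)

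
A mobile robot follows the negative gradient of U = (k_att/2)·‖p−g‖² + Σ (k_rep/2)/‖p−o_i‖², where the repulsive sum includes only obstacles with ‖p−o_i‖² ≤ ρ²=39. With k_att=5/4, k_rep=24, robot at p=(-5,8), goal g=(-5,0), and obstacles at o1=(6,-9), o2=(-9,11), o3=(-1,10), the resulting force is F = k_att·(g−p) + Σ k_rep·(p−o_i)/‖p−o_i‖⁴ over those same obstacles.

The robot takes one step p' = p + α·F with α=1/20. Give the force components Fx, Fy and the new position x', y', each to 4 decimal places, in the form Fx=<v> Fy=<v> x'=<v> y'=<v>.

Fx=-0.0864 Fy=-10.2352 x'=-5.0043 y'=7.4882

F_att = 5/4·(g−p) = 5/4·(0,-8) = (0.0000,-10.0000)
o1: d²=410 > ρ²=39 → inactive
o2: d²=25 ≤ ρ²=39; F_rep = 24·(4,-3)/25² = (0.1536,-0.1152)
o3: d²=20 ≤ ρ²=39; F_rep = 24·(-4,-2)/20² = (-0.2400,-0.1200)
F = F_att + ΣF_rep = (-0.0864,-10.2352)
p' = p + 1/20·F = (-5.0043,7.4882)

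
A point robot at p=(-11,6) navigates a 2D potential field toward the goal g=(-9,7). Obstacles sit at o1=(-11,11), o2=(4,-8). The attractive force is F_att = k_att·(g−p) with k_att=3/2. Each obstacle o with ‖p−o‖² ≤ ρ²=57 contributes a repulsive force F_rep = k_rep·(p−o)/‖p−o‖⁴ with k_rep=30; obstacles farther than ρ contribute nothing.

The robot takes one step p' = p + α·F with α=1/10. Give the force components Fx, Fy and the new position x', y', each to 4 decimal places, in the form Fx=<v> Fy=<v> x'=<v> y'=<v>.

F_att = 3/2·(g−p) = 3/2·(2,1) = (3.0000,1.5000)
o1: d²=25 ≤ ρ²=57; F_rep = 30·(0,-5)/25² = (0.0000,-0.2400)
o2: d²=421 > ρ²=57 → inactive
F = F_att + ΣF_rep = (3.0000,1.2600)
p' = p + 1/10·F = (-10.7000,6.1260)

Fx=3.0000 Fy=1.2600 x'=-10.7000 y'=6.1260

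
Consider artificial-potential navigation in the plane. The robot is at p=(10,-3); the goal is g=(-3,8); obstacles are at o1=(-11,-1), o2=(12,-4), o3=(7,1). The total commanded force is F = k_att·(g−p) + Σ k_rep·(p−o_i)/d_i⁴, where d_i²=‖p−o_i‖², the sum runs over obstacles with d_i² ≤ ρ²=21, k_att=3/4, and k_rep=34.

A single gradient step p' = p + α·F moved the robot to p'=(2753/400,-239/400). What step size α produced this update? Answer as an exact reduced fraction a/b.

α = 1/4

F_att = 3/4·(g−p) = 3/4·(-13,11) = (-9.7500,8.2500)
o1: d²=445 > ρ²=21 → inactive
o2: d²=5 ≤ ρ²=21; F_rep = 34·(-2,1)/5² = (-2.7200,1.3600)
o3: d²=25 > ρ²=21 → inactive
F = F_att + ΣF_rep = (-12.4700,9.6100)
Δp = p'−p = (-3.1175,2.4025); α = Δx/Fx = (-1247/400) / (-1247/100) = 1/4
check: Δy/Fy = (961/400) / (961/100) = 1/4 ✓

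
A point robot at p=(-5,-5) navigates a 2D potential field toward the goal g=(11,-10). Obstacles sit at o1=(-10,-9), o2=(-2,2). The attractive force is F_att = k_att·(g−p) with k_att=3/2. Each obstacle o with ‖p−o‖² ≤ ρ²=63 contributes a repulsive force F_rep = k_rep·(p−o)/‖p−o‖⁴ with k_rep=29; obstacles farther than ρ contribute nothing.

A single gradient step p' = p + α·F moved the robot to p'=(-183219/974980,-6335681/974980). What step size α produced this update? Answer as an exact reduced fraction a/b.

α = 1/5

F_att = 3/2·(g−p) = 3/2·(16,-5) = (24.0000,-7.5000)
o1: d²=41 ≤ ρ²=63; F_rep = 29·(5,4)/41² = (0.0863,0.0690)
o2: d²=58 ≤ ρ²=63; F_rep = 29·(-3,-7)/58² = (-0.0259,-0.0603)
F = F_att + ΣF_rep = (24.0604,-7.4913)
Δp = p'−p = (4.8121,-1.4983); α = Δx/Fx = (4691681/974980) / (4691681/194996) = 1/5
check: Δy/Fy = (-1460781/974980) / (-1460781/194996) = 1/5 ✓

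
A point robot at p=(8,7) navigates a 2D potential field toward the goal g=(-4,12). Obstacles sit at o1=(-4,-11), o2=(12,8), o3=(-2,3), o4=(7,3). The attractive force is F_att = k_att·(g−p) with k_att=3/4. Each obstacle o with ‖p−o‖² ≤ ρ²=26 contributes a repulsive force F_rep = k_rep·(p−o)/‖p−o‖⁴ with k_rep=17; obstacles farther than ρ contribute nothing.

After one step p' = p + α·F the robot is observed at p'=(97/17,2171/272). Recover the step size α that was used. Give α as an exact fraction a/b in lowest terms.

α = 1/4

F_att = 3/4·(g−p) = 3/4·(-12,5) = (-9.0000,3.7500)
o1: d²=468 > ρ²=26 → inactive
o2: d²=17 ≤ ρ²=26; F_rep = 17·(-4,-1)/17² = (-0.2353,-0.0588)
o3: d²=116 > ρ²=26 → inactive
o4: d²=17 ≤ ρ²=26; F_rep = 17·(1,4)/17² = (0.0588,0.2353)
F = F_att + ΣF_rep = (-9.1765,3.9265)
Δp = p'−p = (-2.2941,0.9816); α = Δx/Fx = (-39/17) / (-156/17) = 1/4
check: Δy/Fy = (267/272) / (267/68) = 1/4 ✓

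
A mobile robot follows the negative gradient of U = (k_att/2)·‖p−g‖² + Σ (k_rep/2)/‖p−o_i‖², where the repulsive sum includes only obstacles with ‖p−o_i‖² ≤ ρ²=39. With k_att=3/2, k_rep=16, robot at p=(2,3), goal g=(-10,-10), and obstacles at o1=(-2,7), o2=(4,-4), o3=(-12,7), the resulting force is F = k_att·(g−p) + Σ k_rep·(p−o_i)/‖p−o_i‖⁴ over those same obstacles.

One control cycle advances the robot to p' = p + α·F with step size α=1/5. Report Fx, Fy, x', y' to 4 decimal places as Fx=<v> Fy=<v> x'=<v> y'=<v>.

Fx=-17.9375 Fy=-19.5625 x'=-1.5875 y'=-0.9125

F_att = 3/2·(g−p) = 3/2·(-12,-13) = (-18.0000,-19.5000)
o1: d²=32 ≤ ρ²=39; F_rep = 16·(4,-4)/32² = (0.0625,-0.0625)
o2: d²=53 > ρ²=39 → inactive
o3: d²=212 > ρ²=39 → inactive
F = F_att + ΣF_rep = (-17.9375,-19.5625)
p' = p + 1/5·F = (-1.5875,-0.9125)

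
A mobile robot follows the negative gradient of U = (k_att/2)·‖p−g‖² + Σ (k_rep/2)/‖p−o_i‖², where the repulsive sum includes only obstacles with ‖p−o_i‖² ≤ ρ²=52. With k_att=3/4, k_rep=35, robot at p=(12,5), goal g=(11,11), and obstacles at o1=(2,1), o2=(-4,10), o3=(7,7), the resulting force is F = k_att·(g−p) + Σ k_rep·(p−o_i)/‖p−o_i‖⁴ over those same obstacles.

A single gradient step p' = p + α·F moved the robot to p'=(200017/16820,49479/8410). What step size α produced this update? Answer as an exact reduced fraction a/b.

F_att = 3/4·(g−p) = 3/4·(-1,6) = (-0.7500,4.5000)
o1: d²=116 > ρ²=52 → inactive
o2: d²=281 > ρ²=52 → inactive
o3: d²=29 ≤ ρ²=52; F_rep = 35·(5,-2)/29² = (0.2081,-0.0832)
F = F_att + ΣF_rep = (-0.5419,4.4168)
Δp = p'−p = (-0.1084,0.8834); α = Δx/Fx = (-1823/16820) / (-1823/3364) = 1/5
check: Δy/Fy = (7429/8410) / (7429/1682) = 1/5 ✓

α = 1/5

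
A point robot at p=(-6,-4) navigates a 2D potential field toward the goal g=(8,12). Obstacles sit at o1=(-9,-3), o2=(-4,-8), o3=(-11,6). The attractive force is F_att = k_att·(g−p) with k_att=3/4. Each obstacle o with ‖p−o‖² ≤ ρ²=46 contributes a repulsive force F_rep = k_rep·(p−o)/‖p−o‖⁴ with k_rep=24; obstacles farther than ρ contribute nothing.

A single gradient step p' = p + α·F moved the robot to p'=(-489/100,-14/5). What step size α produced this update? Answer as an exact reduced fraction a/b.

F_att = 3/4·(g−p) = 3/4·(14,16) = (10.5000,12.0000)
o1: d²=10 ≤ ρ²=46; F_rep = 24·(3,-1)/10² = (0.7200,-0.2400)
o2: d²=20 ≤ ρ²=46; F_rep = 24·(-2,4)/20² = (-0.1200,0.2400)
o3: d²=125 > ρ²=46 → inactive
F = F_att + ΣF_rep = (11.1000,12.0000)
Δp = p'−p = (1.1100,1.2000); α = Δx/Fx = (111/100) / (111/10) = 1/10
check: Δy/Fy = (6/5) / (12) = 1/10 ✓

α = 1/10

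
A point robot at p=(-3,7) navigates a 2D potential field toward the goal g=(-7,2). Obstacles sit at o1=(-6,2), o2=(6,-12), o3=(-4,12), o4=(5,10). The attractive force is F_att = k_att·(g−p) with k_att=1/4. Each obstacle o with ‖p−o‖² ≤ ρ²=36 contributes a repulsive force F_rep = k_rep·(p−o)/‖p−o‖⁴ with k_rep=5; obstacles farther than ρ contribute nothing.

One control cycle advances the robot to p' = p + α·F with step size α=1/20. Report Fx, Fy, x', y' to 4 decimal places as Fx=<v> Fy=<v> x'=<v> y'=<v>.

F_att = 1/4·(g−p) = 1/4·(-4,-5) = (-1.0000,-1.2500)
o1: d²=34 ≤ ρ²=36; F_rep = 5·(3,5)/34² = (0.0130,0.0216)
o2: d²=442 > ρ²=36 → inactive
o3: d²=26 ≤ ρ²=36; F_rep = 5·(1,-5)/26² = (0.0074,-0.0370)
o4: d²=73 > ρ²=36 → inactive
F = F_att + ΣF_rep = (-0.9796,-1.2654)
p' = p + 1/20·F = (-3.0490,6.9367)

Fx=-0.9796 Fy=-1.2654 x'=-3.0490 y'=6.9367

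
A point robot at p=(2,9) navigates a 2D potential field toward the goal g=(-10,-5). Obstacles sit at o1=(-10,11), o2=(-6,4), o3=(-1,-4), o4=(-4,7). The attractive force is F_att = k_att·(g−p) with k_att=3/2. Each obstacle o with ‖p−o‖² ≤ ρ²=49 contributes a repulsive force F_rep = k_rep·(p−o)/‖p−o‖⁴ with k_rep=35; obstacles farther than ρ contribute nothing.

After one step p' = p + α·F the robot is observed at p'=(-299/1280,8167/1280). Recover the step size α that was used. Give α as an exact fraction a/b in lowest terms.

α = 1/8

F_att = 3/2·(g−p) = 3/2·(-12,-14) = (-18.0000,-21.0000)
o1: d²=148 > ρ²=49 → inactive
o2: d²=89 > ρ²=49 → inactive
o3: d²=178 > ρ²=49 → inactive
o4: d²=40 ≤ ρ²=49; F_rep = 35·(6,2)/40² = (0.1313,0.0437)
F = F_att + ΣF_rep = (-17.8687,-20.9563)
Δp = p'−p = (-2.2336,-2.6195); α = Δx/Fx = (-2859/1280) / (-2859/160) = 1/8
check: Δy/Fy = (-3353/1280) / (-3353/160) = 1/8 ✓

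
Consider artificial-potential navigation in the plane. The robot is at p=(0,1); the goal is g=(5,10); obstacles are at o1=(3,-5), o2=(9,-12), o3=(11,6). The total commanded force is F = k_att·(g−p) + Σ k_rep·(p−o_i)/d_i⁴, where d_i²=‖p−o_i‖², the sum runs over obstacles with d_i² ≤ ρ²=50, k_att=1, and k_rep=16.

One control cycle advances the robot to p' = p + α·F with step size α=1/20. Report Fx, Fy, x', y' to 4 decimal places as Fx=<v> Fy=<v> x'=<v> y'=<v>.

Fx=4.9763 Fy=9.0474 x'=0.2488 y'=1.4524

F_att = 1·(g−p) = 1·(5,9) = (5.0000,9.0000)
o1: d²=45 ≤ ρ²=50; F_rep = 16·(-3,6)/45² = (-0.0237,0.0474)
o2: d²=250 > ρ²=50 → inactive
o3: d²=146 > ρ²=50 → inactive
F = F_att + ΣF_rep = (4.9763,9.0474)
p' = p + 1/20·F = (0.2488,1.4524)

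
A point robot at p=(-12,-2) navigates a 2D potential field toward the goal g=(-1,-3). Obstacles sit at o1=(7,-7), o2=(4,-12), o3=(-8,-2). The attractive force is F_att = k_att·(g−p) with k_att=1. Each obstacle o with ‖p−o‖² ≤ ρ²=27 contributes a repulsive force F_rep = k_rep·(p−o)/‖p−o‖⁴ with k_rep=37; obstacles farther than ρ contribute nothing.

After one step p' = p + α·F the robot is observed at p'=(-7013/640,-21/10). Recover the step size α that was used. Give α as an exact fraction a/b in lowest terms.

α = 1/10

F_att = 1·(g−p) = 1·(11,-1) = (11.0000,-1.0000)
o1: d²=386 > ρ²=27 → inactive
o2: d²=356 > ρ²=27 → inactive
o3: d²=16 ≤ ρ²=27; F_rep = 37·(-4,0)/16² = (-0.5781,0.0000)
F = F_att + ΣF_rep = (10.4219,-1.0000)
Δp = p'−p = (1.0422,-0.1000); α = Δx/Fx = (667/640) / (667/64) = 1/10
check: Δy/Fy = (-1/10) / (-1) = 1/10 ✓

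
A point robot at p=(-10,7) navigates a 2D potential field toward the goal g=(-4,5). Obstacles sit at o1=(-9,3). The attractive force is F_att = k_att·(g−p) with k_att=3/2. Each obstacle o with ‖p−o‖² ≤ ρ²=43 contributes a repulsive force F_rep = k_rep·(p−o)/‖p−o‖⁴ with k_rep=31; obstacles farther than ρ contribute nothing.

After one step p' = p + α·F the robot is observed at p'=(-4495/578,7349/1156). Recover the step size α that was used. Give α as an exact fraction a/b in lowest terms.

α = 1/4

F_att = 3/2·(g−p) = 3/2·(6,-2) = (9.0000,-3.0000)
o1: d²=17 ≤ ρ²=43; F_rep = 31·(-1,4)/17² = (-0.1073,0.4291)
F = F_att + ΣF_rep = (8.8927,-2.5709)
Δp = p'−p = (2.2232,-0.6427); α = Δx/Fx = (1285/578) / (2570/289) = 1/4
check: Δy/Fy = (-743/1156) / (-743/289) = 1/4 ✓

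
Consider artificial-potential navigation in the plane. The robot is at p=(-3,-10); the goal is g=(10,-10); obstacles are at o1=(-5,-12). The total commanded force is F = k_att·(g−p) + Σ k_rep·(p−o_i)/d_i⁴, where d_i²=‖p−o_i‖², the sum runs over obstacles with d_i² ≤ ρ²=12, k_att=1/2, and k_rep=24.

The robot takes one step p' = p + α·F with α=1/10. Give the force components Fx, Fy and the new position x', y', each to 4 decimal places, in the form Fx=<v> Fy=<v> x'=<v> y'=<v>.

Fx=7.2500 Fy=0.7500 x'=-2.2750 y'=-9.9250

F_att = 1/2·(g−p) = 1/2·(13,0) = (6.5000,0.0000)
o1: d²=8 ≤ ρ²=12; F_rep = 24·(2,2)/8² = (0.7500,0.7500)
F = F_att + ΣF_rep = (7.2500,0.7500)
p' = p + 1/10·F = (-2.2750,-9.9250)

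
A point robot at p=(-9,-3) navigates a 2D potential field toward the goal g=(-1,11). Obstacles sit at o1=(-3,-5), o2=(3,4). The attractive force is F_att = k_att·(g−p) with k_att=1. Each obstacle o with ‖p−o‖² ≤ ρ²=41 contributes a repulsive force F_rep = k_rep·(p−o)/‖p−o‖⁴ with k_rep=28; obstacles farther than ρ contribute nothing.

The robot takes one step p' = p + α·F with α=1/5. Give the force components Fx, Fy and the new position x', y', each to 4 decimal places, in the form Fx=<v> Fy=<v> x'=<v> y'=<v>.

F_att = 1·(g−p) = 1·(8,14) = (8.0000,14.0000)
o1: d²=40 ≤ ρ²=41; F_rep = 28·(-6,2)/40² = (-0.1050,0.0350)
o2: d²=193 > ρ²=41 → inactive
F = F_att + ΣF_rep = (7.8950,14.0350)
p' = p + 1/5·F = (-7.4210,-0.1930)

Fx=7.8950 Fy=14.0350 x'=-7.4210 y'=-0.1930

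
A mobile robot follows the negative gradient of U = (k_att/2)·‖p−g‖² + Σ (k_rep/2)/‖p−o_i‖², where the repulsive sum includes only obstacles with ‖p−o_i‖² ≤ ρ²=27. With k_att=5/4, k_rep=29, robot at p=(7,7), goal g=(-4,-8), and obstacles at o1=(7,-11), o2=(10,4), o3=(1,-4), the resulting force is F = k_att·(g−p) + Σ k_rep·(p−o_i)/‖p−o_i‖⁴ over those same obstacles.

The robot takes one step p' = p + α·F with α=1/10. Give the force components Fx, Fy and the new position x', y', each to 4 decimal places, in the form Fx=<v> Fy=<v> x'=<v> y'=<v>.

F_att = 5/4·(g−p) = 5/4·(-11,-15) = (-13.7500,-18.7500)
o1: d²=324 > ρ²=27 → inactive
o2: d²=18 ≤ ρ²=27; F_rep = 29·(-3,3)/18² = (-0.2685,0.2685)
o3: d²=157 > ρ²=27 → inactive
F = F_att + ΣF_rep = (-14.0185,-18.4815)
p' = p + 1/10·F = (5.5981,5.1519)

Fx=-14.0185 Fy=-18.4815 x'=5.5981 y'=5.1519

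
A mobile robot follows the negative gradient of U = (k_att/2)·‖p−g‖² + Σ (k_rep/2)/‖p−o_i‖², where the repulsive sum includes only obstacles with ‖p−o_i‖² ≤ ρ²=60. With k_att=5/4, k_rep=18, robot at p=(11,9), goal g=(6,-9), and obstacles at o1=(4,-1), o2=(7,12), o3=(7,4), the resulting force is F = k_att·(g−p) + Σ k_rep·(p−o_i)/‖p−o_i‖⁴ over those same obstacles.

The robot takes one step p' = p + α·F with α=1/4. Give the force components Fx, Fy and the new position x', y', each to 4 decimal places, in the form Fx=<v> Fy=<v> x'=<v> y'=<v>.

Fx=-6.0920 Fy=-22.5329 x'=9.4770 y'=3.3668

F_att = 5/4·(g−p) = 5/4·(-5,-18) = (-6.2500,-22.5000)
o1: d²=149 > ρ²=60 → inactive
o2: d²=25 ≤ ρ²=60; F_rep = 18·(4,-3)/25² = (0.1152,-0.0864)
o3: d²=41 ≤ ρ²=60; F_rep = 18·(4,5)/41² = (0.0428,0.0535)
F = F_att + ΣF_rep = (-6.0920,-22.5329)
p' = p + 1/4·F = (9.4770,3.3668)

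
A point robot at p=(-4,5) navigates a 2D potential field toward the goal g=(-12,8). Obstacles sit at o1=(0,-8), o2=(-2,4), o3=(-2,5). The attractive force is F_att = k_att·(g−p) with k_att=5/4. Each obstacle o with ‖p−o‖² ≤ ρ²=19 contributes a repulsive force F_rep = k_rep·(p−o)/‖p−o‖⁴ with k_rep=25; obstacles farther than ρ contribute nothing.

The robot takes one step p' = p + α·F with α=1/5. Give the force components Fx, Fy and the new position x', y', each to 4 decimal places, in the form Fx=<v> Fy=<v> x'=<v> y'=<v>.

Fx=-15.1250 Fy=4.7500 x'=-7.0250 y'=5.9500

F_att = 5/4·(g−p) = 5/4·(-8,3) = (-10.0000,3.7500)
o1: d²=185 > ρ²=19 → inactive
o2: d²=5 ≤ ρ²=19; F_rep = 25·(-2,1)/5² = (-2.0000,1.0000)
o3: d²=4 ≤ ρ²=19; F_rep = 25·(-2,0)/4² = (-3.1250,0.0000)
F = F_att + ΣF_rep = (-15.1250,4.7500)
p' = p + 1/5·F = (-7.0250,5.9500)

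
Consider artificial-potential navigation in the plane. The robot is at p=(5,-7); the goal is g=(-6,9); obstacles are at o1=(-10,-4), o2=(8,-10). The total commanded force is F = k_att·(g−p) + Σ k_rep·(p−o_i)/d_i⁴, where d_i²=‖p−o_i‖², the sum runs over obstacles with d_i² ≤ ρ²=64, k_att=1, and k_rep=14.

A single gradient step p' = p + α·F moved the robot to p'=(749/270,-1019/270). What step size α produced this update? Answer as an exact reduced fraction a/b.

α = 1/5

F_att = 1·(g−p) = 1·(-11,16) = (-11.0000,16.0000)
o1: d²=234 > ρ²=64 → inactive
o2: d²=18 ≤ ρ²=64; F_rep = 14·(-3,3)/18² = (-0.1296,0.1296)
F = F_att + ΣF_rep = (-11.1296,16.1296)
Δp = p'−p = (-2.2259,3.2259); α = Δx/Fx = (-601/270) / (-601/54) = 1/5
check: Δy/Fy = (871/270) / (871/54) = 1/5 ✓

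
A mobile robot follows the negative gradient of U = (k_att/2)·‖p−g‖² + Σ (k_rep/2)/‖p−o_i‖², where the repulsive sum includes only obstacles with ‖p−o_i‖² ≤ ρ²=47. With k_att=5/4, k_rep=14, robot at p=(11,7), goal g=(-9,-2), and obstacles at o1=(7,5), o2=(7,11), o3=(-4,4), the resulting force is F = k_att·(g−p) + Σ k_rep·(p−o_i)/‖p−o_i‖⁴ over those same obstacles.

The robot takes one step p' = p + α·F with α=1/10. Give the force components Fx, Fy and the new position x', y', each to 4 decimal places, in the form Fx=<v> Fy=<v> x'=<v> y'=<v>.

F_att = 5/4·(g−p) = 5/4·(-20,-9) = (-25.0000,-11.2500)
o1: d²=20 ≤ ρ²=47; F_rep = 14·(4,2)/20² = (0.1400,0.0700)
o2: d²=32 ≤ ρ²=47; F_rep = 14·(4,-4)/32² = (0.0547,-0.0547)
o3: d²=234 > ρ²=47 → inactive
F = F_att + ΣF_rep = (-24.8053,-11.2347)
p' = p + 1/10·F = (8.5195,5.8765)

Fx=-24.8053 Fy=-11.2347 x'=8.5195 y'=5.8765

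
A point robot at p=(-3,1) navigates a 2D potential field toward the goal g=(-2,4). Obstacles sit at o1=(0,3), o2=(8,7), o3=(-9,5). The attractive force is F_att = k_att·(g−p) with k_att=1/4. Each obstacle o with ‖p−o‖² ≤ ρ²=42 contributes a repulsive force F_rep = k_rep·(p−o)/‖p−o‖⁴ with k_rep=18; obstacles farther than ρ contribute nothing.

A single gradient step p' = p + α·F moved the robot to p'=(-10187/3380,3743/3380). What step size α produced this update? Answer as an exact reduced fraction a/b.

α = 1/5

F_att = 1/4·(g−p) = 1/4·(1,3) = (0.2500,0.7500)
o1: d²=13 ≤ ρ²=42; F_rep = 18·(-3,-2)/13² = (-0.3195,-0.2130)
o2: d²=157 > ρ²=42 → inactive
o3: d²=52 > ρ²=42 → inactive
F = F_att + ΣF_rep = (-0.0695,0.5370)
Δp = p'−p = (-0.0139,0.1074); α = Δx/Fx = (-47/3380) / (-47/676) = 1/5
check: Δy/Fy = (363/3380) / (363/676) = 1/5 ✓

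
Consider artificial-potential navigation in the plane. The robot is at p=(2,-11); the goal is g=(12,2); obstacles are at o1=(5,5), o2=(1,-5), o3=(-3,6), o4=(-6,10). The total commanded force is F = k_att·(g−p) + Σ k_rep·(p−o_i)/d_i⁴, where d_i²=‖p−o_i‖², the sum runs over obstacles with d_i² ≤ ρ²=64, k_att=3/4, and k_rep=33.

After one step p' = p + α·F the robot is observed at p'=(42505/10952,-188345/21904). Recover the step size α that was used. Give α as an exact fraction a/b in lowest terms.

F_att = 3/4·(g−p) = 3/4·(10,13) = (7.5000,9.7500)
o1: d²=265 > ρ²=64 → inactive
o2: d²=37 ≤ ρ²=64; F_rep = 33·(1,-6)/37² = (0.0241,-0.1446)
o3: d²=314 > ρ²=64 → inactive
o4: d²=505 > ρ²=64 → inactive
F = F_att + ΣF_rep = (7.5241,9.6054)
Δp = p'−p = (1.8810,2.4013); α = Δx/Fx = (20601/10952) / (20601/2738) = 1/4
check: Δy/Fy = (52599/21904) / (52599/5476) = 1/4 ✓

α = 1/4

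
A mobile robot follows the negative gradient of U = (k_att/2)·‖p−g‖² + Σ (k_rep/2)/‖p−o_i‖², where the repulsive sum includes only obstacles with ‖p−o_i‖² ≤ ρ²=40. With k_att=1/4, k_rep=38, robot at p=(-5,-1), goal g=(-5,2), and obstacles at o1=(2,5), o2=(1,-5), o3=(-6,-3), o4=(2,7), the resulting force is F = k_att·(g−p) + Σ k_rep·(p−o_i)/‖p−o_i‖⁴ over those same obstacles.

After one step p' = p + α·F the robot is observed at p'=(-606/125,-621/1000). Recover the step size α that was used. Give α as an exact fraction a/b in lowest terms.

α = 1/10

F_att = 1/4·(g−p) = 1/4·(0,3) = (0.0000,0.7500)
o1: d²=85 > ρ²=40 → inactive
o2: d²=52 > ρ²=40 → inactive
o3: d²=5 ≤ ρ²=40; F_rep = 38·(1,2)/5² = (1.5200,3.0400)
o4: d²=113 > ρ²=40 → inactive
F = F_att + ΣF_rep = (1.5200,3.7900)
Δp = p'−p = (0.1520,0.3790); α = Δx/Fx = (19/125) / (38/25) = 1/10
check: Δy/Fy = (379/1000) / (379/100) = 1/10 ✓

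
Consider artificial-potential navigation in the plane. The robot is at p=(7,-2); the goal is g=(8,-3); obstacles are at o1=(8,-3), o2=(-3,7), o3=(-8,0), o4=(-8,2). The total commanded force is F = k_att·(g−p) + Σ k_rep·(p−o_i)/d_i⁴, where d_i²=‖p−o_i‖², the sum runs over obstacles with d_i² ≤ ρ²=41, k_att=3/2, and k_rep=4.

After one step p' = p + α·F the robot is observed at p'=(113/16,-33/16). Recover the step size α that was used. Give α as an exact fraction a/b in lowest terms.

F_att = 3/2·(g−p) = 3/2·(1,-1) = (1.5000,-1.5000)
o1: d²=2 ≤ ρ²=41; F_rep = 4·(-1,1)/2² = (-1.0000,1.0000)
o2: d²=181 > ρ²=41 → inactive
o3: d²=229 > ρ²=41 → inactive
o4: d²=241 > ρ²=41 → inactive
F = F_att + ΣF_rep = (0.5000,-0.5000)
Δp = p'−p = (0.0625,-0.0625); α = Δx/Fx = (1/16) / (1/2) = 1/8
check: Δy/Fy = (-1/16) / (-1/2) = 1/8 ✓

α = 1/8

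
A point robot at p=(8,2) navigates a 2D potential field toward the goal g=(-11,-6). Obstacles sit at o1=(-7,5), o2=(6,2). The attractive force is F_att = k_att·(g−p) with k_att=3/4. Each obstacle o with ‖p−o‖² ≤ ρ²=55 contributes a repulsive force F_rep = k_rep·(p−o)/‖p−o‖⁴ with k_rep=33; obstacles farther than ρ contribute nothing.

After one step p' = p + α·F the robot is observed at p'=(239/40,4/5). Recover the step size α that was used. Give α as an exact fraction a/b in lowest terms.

α = 1/5

F_att = 3/4·(g−p) = 3/4·(-19,-8) = (-14.2500,-6.0000)
o1: d²=234 > ρ²=55 → inactive
o2: d²=4 ≤ ρ²=55; F_rep = 33·(2,0)/4² = (4.1250,0.0000)
F = F_att + ΣF_rep = (-10.1250,-6.0000)
Δp = p'−p = (-2.0250,-1.2000); α = Δx/Fx = (-81/40) / (-81/8) = 1/5
check: Δy/Fy = (-6/5) / (-6) = 1/5 ✓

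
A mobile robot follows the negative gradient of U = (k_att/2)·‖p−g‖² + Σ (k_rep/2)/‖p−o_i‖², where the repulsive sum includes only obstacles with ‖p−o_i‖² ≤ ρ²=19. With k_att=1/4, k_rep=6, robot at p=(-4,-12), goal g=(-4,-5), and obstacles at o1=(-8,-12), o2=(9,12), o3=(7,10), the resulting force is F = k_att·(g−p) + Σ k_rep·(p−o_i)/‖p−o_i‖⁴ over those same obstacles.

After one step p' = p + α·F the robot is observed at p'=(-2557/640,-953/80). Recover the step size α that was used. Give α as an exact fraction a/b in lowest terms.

F_att = 1/4·(g−p) = 1/4·(0,7) = (0.0000,1.7500)
o1: d²=16 ≤ ρ²=19; F_rep = 6·(4,0)/16² = (0.0938,0.0000)
o2: d²=745 > ρ²=19 → inactive
o3: d²=605 > ρ²=19 → inactive
F = F_att + ΣF_rep = (0.0938,1.7500)
Δp = p'−p = (0.0047,0.0875); α = Δx/Fx = (3/640) / (3/32) = 1/20
check: Δy/Fy = (7/80) / (7/4) = 1/20 ✓

α = 1/20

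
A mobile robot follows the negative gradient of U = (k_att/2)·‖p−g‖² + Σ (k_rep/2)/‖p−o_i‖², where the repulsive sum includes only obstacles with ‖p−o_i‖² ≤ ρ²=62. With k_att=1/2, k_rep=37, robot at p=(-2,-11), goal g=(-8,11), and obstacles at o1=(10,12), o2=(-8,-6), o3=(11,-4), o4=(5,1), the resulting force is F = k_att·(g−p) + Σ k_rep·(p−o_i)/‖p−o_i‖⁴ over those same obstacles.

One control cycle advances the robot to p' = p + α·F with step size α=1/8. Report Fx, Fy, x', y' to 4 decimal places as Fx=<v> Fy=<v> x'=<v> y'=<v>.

Fx=-2.9403 Fy=10.9503 x'=-2.3675 y'=-9.6312

F_att = 1/2·(g−p) = 1/2·(-6,22) = (-3.0000,11.0000)
o1: d²=673 > ρ²=62 → inactive
o2: d²=61 ≤ ρ²=62; F_rep = 37·(6,-5)/61² = (0.0597,-0.0497)
o3: d²=218 > ρ²=62 → inactive
o4: d²=193 > ρ²=62 → inactive
F = F_att + ΣF_rep = (-2.9403,10.9503)
p' = p + 1/8·F = (-2.3675,-9.6312)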